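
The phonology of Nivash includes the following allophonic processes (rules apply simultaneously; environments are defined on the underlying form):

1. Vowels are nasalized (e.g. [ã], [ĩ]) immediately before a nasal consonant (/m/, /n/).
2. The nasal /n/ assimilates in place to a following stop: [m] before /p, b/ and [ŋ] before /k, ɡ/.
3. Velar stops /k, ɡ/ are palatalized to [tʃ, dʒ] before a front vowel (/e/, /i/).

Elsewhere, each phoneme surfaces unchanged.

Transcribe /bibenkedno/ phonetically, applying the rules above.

[bibẽŋtʃedno]

/i/ — between /b/ and /b/; rule 1 does not apply here → [i].
/e/ — between /b/ and /n/, before a nasal consonant — surfaces as [ẽ] (rule 1).
/n/ (between /e/ and /k/) occurs before a labial or velar stop → [ŋ] by rule 2.
/k/ — between /n/ and /e/, before a front vowel — surfaces as [tʃ] (rule 3).
/e/ (between /k/ and /d/) is in the target of rule 1 but the environment (before a nasal consonant) is not met → [e].
/n/ (between /d/ and /o/): rule 2 targets it, but not before a labial or velar stop → unchanged [n].
/o/ (word-final): rule 1 targets it, but not before a nasal consonant → unchanged [o].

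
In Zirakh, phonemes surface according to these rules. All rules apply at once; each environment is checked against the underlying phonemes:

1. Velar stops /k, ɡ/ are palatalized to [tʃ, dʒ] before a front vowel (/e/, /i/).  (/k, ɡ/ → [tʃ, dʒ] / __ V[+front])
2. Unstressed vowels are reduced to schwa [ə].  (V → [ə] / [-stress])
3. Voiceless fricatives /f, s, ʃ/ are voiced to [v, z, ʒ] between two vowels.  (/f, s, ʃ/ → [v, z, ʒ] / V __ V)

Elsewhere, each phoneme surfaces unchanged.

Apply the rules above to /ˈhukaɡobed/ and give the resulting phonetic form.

[ˈhukəɡəbəd]

/h/ stays [h].
/u/ (between /h/ and /k/) is in the target of rule 2 but the environment (in an unstressed syllable) is not met → [u].
/k/ (between /u/ and /a/): rule 1 targets it, but not before a front vowel → unchanged [k].
/a/ (between /k/ and /ɡ/): in an unstressed syllable, so rule 2 applies → [ə].
/ɡ/ (between /a/ and /o/) is in the target of rule 1 but the environment (before a front vowel) is not met → [ɡ].
/o/ meets the environment for rule 2 (in an unstressed syllable) → [ə].
/b/ (between /o/ and /e/): no rule targets it → [b].
/e/ — between /b/ and /d/, in an unstressed syllable — surfaces as [ə] (rule 2).
/d/ — not in any rule's target class → [d].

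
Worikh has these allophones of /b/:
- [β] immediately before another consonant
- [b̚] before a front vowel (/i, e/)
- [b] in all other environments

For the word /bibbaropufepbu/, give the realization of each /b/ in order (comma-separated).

Occurrence 1 (position 1): before a front vowel (/i, e/) → [b̚].
Occurrence 2 (position 3): immediately before another consonant → [β].
Occurrence 3 (position 4): no conditioning environment matches → elsewhere allophone [b].
Occurrence 4 (position 13): no conditioning environment matches → elsewhere allophone [b].

[b̚], [β], [b], [b]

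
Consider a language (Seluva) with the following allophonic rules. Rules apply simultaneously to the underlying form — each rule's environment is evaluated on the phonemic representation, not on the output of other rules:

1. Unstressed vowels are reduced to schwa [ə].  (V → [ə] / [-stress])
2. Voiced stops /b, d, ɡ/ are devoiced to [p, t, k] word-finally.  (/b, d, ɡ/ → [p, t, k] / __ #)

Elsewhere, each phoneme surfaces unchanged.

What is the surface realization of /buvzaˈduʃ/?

[bəvzəˈduʃ]

/b/ (word-initial): rule 2 targets it, but not word-finally → unchanged [b].
/u/ (between /b/ and /v/): in an unstressed syllable, so rule 1 applies → [ə].
/v/ stays [v].
/z/ stays [z].
Rule 1 applies to /a/ (between /z/ and /d/: in an unstressed syllable) → [ə].
/d/ — between /a/ and /u/; rule 2 does not apply here → [d].
/u/ (between /d/ and /ʃ/) fails the environment for rule 1, so it stays [u].
/ʃ/ stays [ʃ].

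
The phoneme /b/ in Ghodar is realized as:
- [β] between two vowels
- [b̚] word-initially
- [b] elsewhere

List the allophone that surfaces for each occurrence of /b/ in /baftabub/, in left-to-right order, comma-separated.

[b̚], [β], [b]

Occurrence 1 (position 1): word-initially → [b̚].
Occurrence 2 (position 6): between two vowels → [β].
Occurrence 3 (position 8): no conditioning environment matches → elsewhere allophone [b].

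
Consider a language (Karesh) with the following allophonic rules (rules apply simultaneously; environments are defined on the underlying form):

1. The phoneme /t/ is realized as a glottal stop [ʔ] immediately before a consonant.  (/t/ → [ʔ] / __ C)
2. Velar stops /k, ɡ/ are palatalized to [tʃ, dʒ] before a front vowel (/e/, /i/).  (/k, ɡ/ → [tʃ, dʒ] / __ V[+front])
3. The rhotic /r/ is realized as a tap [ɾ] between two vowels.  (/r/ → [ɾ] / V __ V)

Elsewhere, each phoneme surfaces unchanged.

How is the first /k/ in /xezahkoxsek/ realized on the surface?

/k/ — between /h/ and /o/; rule 2 does not apply here → [k].

[k]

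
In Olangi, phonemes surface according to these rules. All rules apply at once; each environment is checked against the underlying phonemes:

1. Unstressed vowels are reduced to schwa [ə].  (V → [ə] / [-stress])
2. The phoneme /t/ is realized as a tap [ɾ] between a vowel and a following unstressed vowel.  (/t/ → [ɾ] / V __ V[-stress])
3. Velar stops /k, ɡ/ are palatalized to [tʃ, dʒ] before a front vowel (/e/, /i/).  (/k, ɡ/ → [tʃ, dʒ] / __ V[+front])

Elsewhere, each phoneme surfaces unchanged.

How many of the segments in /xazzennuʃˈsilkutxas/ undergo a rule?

Segments that undergo a rule: /a/ → [ə] (rule 1); /e/ → [ə] (rule 1); /u/ → [ə] (rule 1); /u/ → [ə] (rule 1); /a/ → [ə] (rule 1).
All other segments surface unchanged.

5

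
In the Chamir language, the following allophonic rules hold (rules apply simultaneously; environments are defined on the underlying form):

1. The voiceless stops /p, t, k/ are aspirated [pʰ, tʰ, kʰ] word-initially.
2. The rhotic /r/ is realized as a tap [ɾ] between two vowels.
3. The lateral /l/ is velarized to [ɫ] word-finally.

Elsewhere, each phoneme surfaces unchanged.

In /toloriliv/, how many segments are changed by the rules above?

2

Segments that undergo a rule: /t/ → [tʰ] (rule 1); /r/ → [ɾ] (rule 2).
All other segments surface unchanged.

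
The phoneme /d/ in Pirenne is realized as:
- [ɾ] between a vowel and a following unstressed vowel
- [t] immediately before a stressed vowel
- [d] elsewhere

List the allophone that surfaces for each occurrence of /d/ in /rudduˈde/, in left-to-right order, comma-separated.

[d], [d], [t]

Occurrence 1 (position 3): no conditioning environment matches → elsewhere allophone [d].
Occurrence 2 (position 4): no conditioning environment matches → elsewhere allophone [d].
Occurrence 3 (position 6): immediately before a stressed vowel → [t].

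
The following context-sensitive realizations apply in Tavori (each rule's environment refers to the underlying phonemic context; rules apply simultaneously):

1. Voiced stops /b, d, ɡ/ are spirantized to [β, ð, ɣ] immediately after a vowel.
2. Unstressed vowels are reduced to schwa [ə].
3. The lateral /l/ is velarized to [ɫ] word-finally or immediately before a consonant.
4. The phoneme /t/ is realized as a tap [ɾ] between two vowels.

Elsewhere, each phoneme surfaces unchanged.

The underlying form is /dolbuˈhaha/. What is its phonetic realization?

/d/ (word-initial) is in the target of rule 1 but the environment (immediately after a vowel) is not met → [d].
Rule 2 applies to /o/ (between /d/ and /l/: in an unstressed syllable) → [ə].
/l/ — between /o/ and /b/, word-finally or immediately before a consonant — surfaces as [ɫ] (rule 3).
/b/ (between /l/ and /u/) is in the target of rule 1 but the environment (immediately after a vowel) is not met → [b].
/u/ meets the environment for rule 2 (in an unstressed syllable) → [ə].
/h/ stays [h].
/a/ (between /h/ and /h/) fails the environment for rule 2, so it stays [a].
/h/ — not in any rule's target class → [h].
/a/ meets the environment for rule 2 (in an unstressed syllable) → [ə].

[dəɫbəˈhahə]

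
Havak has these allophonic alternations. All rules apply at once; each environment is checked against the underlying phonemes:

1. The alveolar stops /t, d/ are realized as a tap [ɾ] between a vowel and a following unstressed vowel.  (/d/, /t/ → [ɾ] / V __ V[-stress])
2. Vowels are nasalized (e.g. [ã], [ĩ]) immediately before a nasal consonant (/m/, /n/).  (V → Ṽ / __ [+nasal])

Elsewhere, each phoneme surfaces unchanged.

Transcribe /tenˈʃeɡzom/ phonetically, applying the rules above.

[tẽnˈʃeɡzõm]

/t/ (word-initial) fails the environment for rule 1, so it stays [t].
Rule 2 applies to /e/ (between /t/ and /n/: before a nasal consonant) → [ẽ].
/e/ (between /ʃ/ and /ɡ/) fails the environment for rule 2, so it stays [e].
/o/ meets the environment for rule 2 (before a nasal consonant) → [õ].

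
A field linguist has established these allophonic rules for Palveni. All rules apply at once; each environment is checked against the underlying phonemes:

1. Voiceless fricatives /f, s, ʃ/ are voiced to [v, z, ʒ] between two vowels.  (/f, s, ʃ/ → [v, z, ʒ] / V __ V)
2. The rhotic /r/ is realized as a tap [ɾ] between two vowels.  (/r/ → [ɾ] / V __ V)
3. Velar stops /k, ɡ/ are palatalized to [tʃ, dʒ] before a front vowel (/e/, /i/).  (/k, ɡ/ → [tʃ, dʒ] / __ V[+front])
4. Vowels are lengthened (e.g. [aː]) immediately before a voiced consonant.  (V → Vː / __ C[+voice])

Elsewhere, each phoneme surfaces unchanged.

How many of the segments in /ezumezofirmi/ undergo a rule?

5

Segments that undergo a rule: /e/ → [eː] (rule 4); /u/ → [uː] (rule 4); /e/ → [eː] (rule 4); /f/ → [v] (rule 1); /i/ → [iː] (rule 4).
All other segments surface unchanged.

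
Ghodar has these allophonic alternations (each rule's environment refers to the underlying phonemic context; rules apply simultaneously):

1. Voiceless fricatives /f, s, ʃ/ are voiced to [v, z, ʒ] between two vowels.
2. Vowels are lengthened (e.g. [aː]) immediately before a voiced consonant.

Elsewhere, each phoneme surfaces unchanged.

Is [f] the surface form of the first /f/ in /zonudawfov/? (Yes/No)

/f/ (between /w/ and /o/) fails the environment for rule 1, so it stays [f].
The actual realization is [f], which matches [f].

Yes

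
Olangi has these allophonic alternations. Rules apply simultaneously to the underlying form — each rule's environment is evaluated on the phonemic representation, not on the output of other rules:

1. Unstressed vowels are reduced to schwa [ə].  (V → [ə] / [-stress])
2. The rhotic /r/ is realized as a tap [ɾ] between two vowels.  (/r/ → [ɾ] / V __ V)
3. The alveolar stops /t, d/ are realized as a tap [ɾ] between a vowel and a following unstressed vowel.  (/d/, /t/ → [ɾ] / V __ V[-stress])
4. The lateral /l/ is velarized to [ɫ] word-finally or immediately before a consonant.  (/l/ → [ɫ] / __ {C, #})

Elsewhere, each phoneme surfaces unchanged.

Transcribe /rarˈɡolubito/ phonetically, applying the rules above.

[rərˈɡoləbəɾə]

/r/ — word-initial; rule 2 does not apply here → [r].
/a/ (between /r/ and /r/): in an unstressed syllable, so rule 1 applies → [ə].
/r/ (between /a/ and /ɡ/) is in the target of rule 2 but the environment (between two vowels) is not met → [r].
/o/ (between /ɡ/ and /l/) is in the target of rule 1 but the environment (in an unstressed syllable) is not met → [o].
/l/ (between /o/ and /u/) fails the environment for rule 4, so it stays [l].
/u/ meets the environment for rule 1 (in an unstressed syllable) → [ə].
Rule 1 applies to /i/ (between /b/ and /t/: in an unstressed syllable) → [ə].
/t/ — between /i/ and /o/, between a vowel and a following unstressed vowel — surfaces as [ɾ] (rule 3).
/o/ (word-final): in an unstressed syllable, so rule 1 applies → [ə].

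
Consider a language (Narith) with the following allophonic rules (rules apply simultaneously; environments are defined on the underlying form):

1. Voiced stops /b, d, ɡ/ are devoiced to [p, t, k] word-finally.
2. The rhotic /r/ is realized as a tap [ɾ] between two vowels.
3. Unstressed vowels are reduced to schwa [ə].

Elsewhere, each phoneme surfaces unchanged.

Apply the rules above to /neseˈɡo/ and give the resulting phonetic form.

/n/ stays [n].
Rule 3 applies to /e/ (between /n/ and /s/: in an unstressed syllable) → [ə].
/s/ — not in any rule's target class → [s].
Rule 3 applies to /e/ (between /s/ and /ɡ/: in an unstressed syllable) → [ə].
/ɡ/ (between /e/ and /o/) fails the environment for rule 1, so it stays [ɡ].
/o/ (word-final) is in the target of rule 3 but the environment (in an unstressed syllable) is not met → [o].

[nəsəˈɡo]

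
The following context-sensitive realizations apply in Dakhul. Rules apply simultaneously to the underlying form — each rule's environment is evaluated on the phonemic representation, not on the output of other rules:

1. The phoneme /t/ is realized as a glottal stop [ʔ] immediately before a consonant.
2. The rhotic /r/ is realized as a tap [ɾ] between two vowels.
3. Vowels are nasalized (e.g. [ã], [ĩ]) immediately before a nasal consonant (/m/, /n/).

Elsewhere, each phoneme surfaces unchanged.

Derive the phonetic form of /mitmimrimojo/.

[miʔmĩmrĩmojo]

/m/ (word-initial): no rule targets it → [m].
/i/ (between /m/ and /t/): rule 3 targets it, but not before a nasal consonant → unchanged [i].
Rule 1 applies to /t/ (between /i/ and /m/: immediately before a consonant) → [ʔ].
/m/ — not in any rule's target class → [m].
/i/ meets the environment for rule 3 (before a nasal consonant) → [ĩ].
/m/ (between /i/ and /r/): no rule targets it → [m].
/r/ (between /m/ and /i/) fails the environment for rule 2, so it stays [r].
/i/ meets the environment for rule 3 (before a nasal consonant) → [ĩ].
/m/ (between /i/ and /o/) is unaffected → [m].
/o/ — between /m/ and /j/; rule 3 does not apply here → [o].
/j/ (between /o/ and /o/): no rule targets it → [j].
/o/ (word-final) is in the target of rule 3 but the environment (before a nasal consonant) is not met → [o].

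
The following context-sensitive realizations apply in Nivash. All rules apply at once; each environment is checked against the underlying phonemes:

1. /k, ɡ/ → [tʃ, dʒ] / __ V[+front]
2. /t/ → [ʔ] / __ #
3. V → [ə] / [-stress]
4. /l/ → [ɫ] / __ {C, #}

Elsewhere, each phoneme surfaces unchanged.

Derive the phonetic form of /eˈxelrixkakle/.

[əˈxeɫrəxkəklə]

/e/ (word-initial): in an unstressed syllable, so rule 3 applies → [ə].
/x/ (between /e/ and /e/) is unaffected → [x].
/e/ (between /x/ and /l/): rule 3 targets it, but not in an unstressed syllable → unchanged [e].
/l/ meets the environment for rule 4 (word-finally or immediately before a consonant) → [ɫ].
/r/ (between /l/ and /i/): no rule targets it → [r].
Rule 3 applies to /i/ (between /r/ and /x/: in an unstressed syllable) → [ə].
/x/ (between /i/ and /k/): no rule targets it → [x].
/k/ (between /x/ and /a/): rule 1 targets it, but not before a front vowel → unchanged [k].
/a/ (between /k/ and /k/): in an unstressed syllable, so rule 3 applies → [ə].
/k/ (between /a/ and /l/) fails the environment for rule 1, so it stays [k].
/l/ (between /k/ and /e/): rule 4 targets it, but not word-finally or immediately before a consonant → unchanged [l].
/e/ meets the environment for rule 3 (in an unstressed syllable) → [ə].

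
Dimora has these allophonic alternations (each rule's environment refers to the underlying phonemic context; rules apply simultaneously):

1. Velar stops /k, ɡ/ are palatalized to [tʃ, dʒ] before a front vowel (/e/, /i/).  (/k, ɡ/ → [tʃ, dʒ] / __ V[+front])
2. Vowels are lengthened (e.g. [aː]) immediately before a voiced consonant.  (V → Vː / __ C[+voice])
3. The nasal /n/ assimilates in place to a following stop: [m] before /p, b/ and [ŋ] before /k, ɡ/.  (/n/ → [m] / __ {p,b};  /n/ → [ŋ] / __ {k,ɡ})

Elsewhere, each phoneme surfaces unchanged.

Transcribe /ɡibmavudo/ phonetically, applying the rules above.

Rule 1 applies to /ɡ/ (word-initial: before a front vowel) → [dʒ].
/i/ (between /ɡ/ and /b/) occurs before a voiced consonant → [iː] by rule 2.
/b/ (between /i/ and /m/): no rule targets it → [b].
/m/ (between /b/ and /a/): no rule targets it → [m].
/a/ (between /m/ and /v/) occurs before a voiced consonant → [aː] by rule 2.
/v/ — not in any rule's target class → [v].
/u/ — between /v/ and /d/, before a voiced consonant — surfaces as [uː] (rule 2).
/d/ (between /u/ and /o/): no rule targets it → [d].
/o/ (word-final) is in the target of rule 2 but the environment (before a voiced consonant) is not met → [o].

[dʒiːbmaːvuːdo]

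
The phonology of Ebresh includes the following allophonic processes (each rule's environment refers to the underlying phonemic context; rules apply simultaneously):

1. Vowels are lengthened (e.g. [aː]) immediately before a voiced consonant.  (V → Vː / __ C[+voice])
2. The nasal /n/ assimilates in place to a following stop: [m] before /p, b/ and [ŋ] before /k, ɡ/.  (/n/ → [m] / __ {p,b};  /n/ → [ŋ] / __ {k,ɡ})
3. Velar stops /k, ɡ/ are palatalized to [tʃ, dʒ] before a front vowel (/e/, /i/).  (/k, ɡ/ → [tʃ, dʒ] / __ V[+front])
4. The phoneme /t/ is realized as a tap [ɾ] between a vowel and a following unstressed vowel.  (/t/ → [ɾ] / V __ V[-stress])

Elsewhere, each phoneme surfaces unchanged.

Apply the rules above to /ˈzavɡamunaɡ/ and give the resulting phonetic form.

/z/ (word-initial) is unaffected → [z].
/a/ meets the environment for rule 1 (before a voiced consonant) → [aː].
/v/ (between /a/ and /ɡ/): no rule targets it → [v].
/ɡ/ (between /v/ and /a/) is in the target of rule 3 but the environment (before a front vowel) is not met → [ɡ].
Rule 1 applies to /a/ (between /ɡ/ and /m/: before a voiced consonant) → [aː].
/m/ (between /a/ and /u/) is unaffected → [m].
/u/ (between /m/ and /n/): before a voiced consonant, so rule 1 applies → [uː].
/n/ (between /u/ and /a/) is in the target of rule 2 but the environment (before a labial or velar stop) is not met → [n].
/a/ meets the environment for rule 1 (before a voiced consonant) → [aː].
/ɡ/ (word-final) fails the environment for rule 3, so it stays [ɡ].

[ˈzaːvɡaːmuːnaːɡ]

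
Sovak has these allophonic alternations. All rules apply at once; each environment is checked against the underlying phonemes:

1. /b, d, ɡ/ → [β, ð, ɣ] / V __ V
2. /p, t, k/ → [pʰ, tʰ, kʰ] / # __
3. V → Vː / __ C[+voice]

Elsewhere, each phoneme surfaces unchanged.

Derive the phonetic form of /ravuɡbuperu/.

[raːvuːɡbupeːru]

Rule 3 applies to /a/ (between /r/ and /v/: before a voiced consonant) → [aː].
/u/ (between /v/ and /ɡ/): before a voiced consonant, so rule 3 applies → [uː].
/ɡ/ (between /u/ and /b/): rule 1 targets it, but not between two vowels → unchanged [ɡ].
/b/ (between /ɡ/ and /u/): rule 1 targets it, but not between two vowels → unchanged [b].
/u/ (between /b/ and /p/): rule 3 targets it, but not before a voiced consonant → unchanged [u].
/p/ (between /u/ and /e/): rule 2 targets it, but not word-initially → unchanged [p].
/e/ (between /p/ and /r/) occurs before a voiced consonant → [eː] by rule 3.
/u/ — word-final; rule 3 does not apply here → [u].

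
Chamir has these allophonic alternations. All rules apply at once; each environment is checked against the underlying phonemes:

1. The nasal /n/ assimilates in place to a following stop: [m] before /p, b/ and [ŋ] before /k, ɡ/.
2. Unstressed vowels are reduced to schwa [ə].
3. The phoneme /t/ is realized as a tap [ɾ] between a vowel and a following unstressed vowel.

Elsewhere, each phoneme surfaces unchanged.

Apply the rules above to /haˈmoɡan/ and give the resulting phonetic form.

[həˈmoɡən]

/h/ (word-initial) is unaffected → [h].
/a/ — between /h/ and /m/, in an unstressed syllable — surfaces as [ə] (rule 2).
/m/ stays [m].
/o/ (between /m/ and /ɡ/) is in the target of rule 2 but the environment (in an unstressed syllable) is not met → [o].
/ɡ/ stays [ɡ].
Rule 2 applies to /a/ (between /ɡ/ and /n/: in an unstressed syllable) → [ə].
/n/ (word-final) is in the target of rule 1 but the environment (before a labial or velar stop) is not met → [n].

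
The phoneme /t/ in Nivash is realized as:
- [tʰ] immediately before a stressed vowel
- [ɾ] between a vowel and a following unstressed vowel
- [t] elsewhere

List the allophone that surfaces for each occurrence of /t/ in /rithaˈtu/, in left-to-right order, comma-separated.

Occurrence 1 (position 3): no conditioning environment matches → elsewhere allophone [t].
Occurrence 2 (position 6): immediately before a stressed vowel → [tʰ].

[t], [tʰ]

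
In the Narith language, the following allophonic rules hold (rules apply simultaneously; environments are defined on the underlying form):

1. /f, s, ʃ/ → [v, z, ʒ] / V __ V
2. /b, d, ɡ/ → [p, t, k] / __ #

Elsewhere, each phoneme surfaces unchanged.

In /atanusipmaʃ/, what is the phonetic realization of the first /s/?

[z]

/s/ (between /u/ and /i/) occurs between two vowels → [z] by rule 1.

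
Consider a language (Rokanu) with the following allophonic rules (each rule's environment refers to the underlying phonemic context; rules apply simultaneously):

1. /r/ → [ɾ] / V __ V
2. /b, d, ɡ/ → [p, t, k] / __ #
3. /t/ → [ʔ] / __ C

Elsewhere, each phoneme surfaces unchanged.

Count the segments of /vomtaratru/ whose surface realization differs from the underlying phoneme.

Segments that undergo a rule: /r/ → [ɾ] (rule 1); /t/ → [ʔ] (rule 3).
All other segments surface unchanged.

2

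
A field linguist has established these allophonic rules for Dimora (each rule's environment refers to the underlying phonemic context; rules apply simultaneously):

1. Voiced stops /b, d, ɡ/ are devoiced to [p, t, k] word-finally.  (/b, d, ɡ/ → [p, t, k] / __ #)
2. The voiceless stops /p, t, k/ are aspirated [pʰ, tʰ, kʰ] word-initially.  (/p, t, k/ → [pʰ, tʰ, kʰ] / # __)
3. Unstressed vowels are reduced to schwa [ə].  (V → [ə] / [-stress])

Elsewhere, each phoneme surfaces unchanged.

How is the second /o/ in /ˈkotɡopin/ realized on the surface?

/o/ (between /ɡ/ and /p/) occurs in an unstressed syllable → [ə] by rule 3.

[ə]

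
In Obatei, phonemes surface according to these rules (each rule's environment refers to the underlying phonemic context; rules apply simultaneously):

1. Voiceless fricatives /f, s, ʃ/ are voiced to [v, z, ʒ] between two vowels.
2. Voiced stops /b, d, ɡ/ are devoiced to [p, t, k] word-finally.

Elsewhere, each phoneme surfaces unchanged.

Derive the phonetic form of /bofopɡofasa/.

[bovopɡovaza]

/b/ (word-initial): rule 2 targets it, but not word-finally → unchanged [b].
/o/ (between /b/ and /f/): no rule targets it → [o].
/f/ — between /o/ and /o/, between two vowels — surfaces as [v] (rule 1).
/o/ (between /f/ and /p/): no rule targets it → [o].
/p/ stays [p].
/ɡ/ — between /p/ and /o/; rule 2 does not apply here → [ɡ].
/o/ (between /ɡ/ and /f/): no rule targets it → [o].
Rule 1 applies to /f/ (between /o/ and /a/: between two vowels) → [v].
/a/ (between /f/ and /s/): no rule targets it → [a].
/s/ meets the environment for rule 1 (between two vowels) → [z].
/a/ — not in any rule's target class → [a].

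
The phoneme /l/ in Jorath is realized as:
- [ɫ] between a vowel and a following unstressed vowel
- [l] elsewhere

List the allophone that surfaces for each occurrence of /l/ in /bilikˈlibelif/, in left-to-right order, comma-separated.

[ɫ], [l], [ɫ]

Occurrence 1 (position 3): between a vowel and a following unstressed vowel → [ɫ].
Occurrence 2 (position 6): no conditioning environment matches → elsewhere allophone [l].
Occurrence 3 (position 10): between a vowel and a following unstressed vowel → [ɫ].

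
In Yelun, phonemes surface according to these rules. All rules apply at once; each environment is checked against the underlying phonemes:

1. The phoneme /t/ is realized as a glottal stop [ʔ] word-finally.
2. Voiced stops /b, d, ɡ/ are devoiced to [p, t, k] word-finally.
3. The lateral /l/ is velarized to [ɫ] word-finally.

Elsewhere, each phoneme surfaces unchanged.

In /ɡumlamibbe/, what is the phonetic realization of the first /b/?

[b]

/b/ — between /i/ and /b/; rule 2 does not apply here → [b].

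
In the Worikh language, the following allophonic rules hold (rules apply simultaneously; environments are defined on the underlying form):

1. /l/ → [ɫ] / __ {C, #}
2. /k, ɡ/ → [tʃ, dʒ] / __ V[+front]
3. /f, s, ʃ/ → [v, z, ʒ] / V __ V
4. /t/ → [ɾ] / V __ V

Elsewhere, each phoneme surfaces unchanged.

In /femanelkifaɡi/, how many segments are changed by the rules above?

Segments that undergo a rule: /l/ → [ɫ] (rule 1); /k/ → [tʃ] (rule 2); /f/ → [v] (rule 3); /ɡ/ → [dʒ] (rule 2).
All other segments surface unchanged.

4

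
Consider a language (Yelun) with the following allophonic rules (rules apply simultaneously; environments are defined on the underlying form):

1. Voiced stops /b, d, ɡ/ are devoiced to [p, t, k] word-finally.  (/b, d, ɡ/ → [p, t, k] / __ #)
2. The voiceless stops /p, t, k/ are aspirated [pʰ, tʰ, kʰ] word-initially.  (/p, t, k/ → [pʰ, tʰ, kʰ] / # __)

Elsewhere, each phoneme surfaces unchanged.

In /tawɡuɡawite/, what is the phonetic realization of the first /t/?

/t/ meets the environment for rule 2 (word-initially) → [tʰ].

[tʰ]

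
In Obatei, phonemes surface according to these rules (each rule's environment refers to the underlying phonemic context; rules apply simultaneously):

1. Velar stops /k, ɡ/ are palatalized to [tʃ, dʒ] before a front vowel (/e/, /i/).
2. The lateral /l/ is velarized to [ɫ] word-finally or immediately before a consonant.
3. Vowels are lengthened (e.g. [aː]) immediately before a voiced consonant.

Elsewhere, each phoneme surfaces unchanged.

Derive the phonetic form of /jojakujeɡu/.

[joːjakuːjeːɡu]

/j/ (word-initial): no rule targets it → [j].
/o/ — between /j/ and /j/, before a voiced consonant — surfaces as [oː] (rule 3).
/j/ (between /o/ and /a/) is unaffected → [j].
/a/ — between /j/ and /k/; rule 3 does not apply here → [a].
/k/ (between /a/ and /u/): rule 1 targets it, but not before a front vowel → unchanged [k].
Rule 3 applies to /u/ (between /k/ and /j/: before a voiced consonant) → [uː].
/j/ (between /u/ and /e/) is unaffected → [j].
/e/ — between /j/ and /ɡ/, before a voiced consonant — surfaces as [eː] (rule 3).
/ɡ/ (between /e/ and /u/) fails the environment for rule 1, so it stays [ɡ].
/u/ — word-final; rule 3 does not apply here → [u].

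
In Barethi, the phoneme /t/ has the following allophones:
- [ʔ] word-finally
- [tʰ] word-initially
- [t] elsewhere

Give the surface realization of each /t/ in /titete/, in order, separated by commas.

Occurrence 1 (position 1): word-initially → [tʰ].
Occurrence 2 (position 3): no conditioning environment matches → elsewhere allophone [t].
Occurrence 3 (position 5): no conditioning environment matches → elsewhere allophone [t].

[tʰ], [t], [t]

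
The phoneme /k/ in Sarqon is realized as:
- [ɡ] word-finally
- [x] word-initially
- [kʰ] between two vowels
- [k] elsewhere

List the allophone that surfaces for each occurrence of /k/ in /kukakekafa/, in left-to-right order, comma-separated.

Occurrence 1 (position 1): word-initially → [x].
Occurrence 2 (position 3): between two vowels → [kʰ].
Occurrence 3 (position 5): between two vowels → [kʰ].
Occurrence 4 (position 7): between two vowels → [kʰ].

[x], [kʰ], [kʰ], [kʰ]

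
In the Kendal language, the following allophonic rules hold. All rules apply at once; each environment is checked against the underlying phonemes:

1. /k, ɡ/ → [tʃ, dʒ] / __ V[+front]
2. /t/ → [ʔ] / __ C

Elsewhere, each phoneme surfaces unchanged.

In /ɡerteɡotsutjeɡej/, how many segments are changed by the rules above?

Segments that undergo a rule: /ɡ/ → [dʒ] (rule 1); /t/ → [ʔ] (rule 2); /t/ → [ʔ] (rule 2); /ɡ/ → [dʒ] (rule 1).
All other segments surface unchanged.

4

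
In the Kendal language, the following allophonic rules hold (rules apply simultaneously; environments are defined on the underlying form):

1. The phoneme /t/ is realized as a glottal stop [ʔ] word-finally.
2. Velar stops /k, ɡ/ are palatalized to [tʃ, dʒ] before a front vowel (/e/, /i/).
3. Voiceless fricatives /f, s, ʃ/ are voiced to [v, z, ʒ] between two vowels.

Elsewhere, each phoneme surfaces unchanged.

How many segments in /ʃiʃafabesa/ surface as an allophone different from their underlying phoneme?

3

Segments that undergo a rule: /ʃ/ → [ʒ] (rule 3); /f/ → [v] (rule 3); /s/ → [z] (rule 3).
All other segments surface unchanged.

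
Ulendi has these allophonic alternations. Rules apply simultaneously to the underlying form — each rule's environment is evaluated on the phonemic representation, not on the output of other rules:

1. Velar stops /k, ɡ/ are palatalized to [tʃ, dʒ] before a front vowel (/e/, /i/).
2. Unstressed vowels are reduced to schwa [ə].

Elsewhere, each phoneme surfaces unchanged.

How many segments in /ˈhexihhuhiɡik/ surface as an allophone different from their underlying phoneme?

Segments that undergo a rule: /i/ → [ə] (rule 2); /u/ → [ə] (rule 2); /i/ → [ə] (rule 2); /ɡ/ → [dʒ] (rule 1); /i/ → [ə] (rule 2).
All other segments surface unchanged.

5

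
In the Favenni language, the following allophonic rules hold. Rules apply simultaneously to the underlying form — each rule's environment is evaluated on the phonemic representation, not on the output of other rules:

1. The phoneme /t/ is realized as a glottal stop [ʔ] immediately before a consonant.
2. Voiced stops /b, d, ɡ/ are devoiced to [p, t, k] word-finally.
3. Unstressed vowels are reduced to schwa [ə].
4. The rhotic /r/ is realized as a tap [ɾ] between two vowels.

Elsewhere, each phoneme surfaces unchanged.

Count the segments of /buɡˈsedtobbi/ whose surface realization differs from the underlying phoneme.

Segments that undergo a rule: /u/ → [ə] (rule 3); /o/ → [ə] (rule 3); /i/ → [ə] (rule 3).
All other segments surface unchanged.

3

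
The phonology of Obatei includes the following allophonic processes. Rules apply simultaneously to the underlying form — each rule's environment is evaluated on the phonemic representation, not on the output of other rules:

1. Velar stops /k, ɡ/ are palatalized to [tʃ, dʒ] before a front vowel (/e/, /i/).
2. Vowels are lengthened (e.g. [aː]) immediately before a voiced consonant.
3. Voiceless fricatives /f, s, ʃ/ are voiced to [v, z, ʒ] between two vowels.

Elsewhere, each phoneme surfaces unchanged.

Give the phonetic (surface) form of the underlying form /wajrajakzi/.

/w/ (word-initial) is unaffected → [w].
/a/ meets the environment for rule 2 (before a voiced consonant) → [aː].
/j/ (between /a/ and /r/): no rule targets it → [j].
/r/ — not in any rule's target class → [r].
/a/ (between /r/ and /j/): before a voiced consonant, so rule 2 applies → [aː].
/j/ — not in any rule's target class → [j].
/a/ (between /j/ and /k/) fails the environment for rule 2, so it stays [a].
/k/ — between /a/ and /z/; rule 1 does not apply here → [k].
/z/ stays [z].
/i/ (word-final) fails the environment for rule 2, so it stays [i].

[waːjraːjakzi]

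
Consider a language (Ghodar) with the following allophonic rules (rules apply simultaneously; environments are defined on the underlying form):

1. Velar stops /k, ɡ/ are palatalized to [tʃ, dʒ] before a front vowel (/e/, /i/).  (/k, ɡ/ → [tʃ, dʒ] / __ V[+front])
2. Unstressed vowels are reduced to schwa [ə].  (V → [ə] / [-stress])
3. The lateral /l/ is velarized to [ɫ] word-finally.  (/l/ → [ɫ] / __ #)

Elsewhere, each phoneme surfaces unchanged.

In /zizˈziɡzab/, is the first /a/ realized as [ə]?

/a/ (between /z/ and /b/): in an unstressed syllable, so rule 2 applies → [ə].
The actual realization is [ə], which matches [ə].

Yes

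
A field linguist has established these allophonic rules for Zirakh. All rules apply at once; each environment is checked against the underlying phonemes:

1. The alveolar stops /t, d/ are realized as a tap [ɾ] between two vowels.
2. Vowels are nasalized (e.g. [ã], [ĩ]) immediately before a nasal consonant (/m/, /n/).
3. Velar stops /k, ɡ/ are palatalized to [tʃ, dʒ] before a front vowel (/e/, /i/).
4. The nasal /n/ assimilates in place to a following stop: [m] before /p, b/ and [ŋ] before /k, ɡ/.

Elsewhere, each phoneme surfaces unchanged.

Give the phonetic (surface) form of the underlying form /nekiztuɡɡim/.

[netʃiztuɡdʒĩm]

/n/ (word-initial) is in the target of rule 4 but the environment (before a labial or velar stop) is not met → [n].
/e/ (between /n/ and /k/) is in the target of rule 2 but the environment (before a nasal consonant) is not met → [e].
/k/ (between /e/ and /i/): before a front vowel, so rule 3 applies → [tʃ].
/i/ (between /k/ and /z/) is in the target of rule 2 but the environment (before a nasal consonant) is not met → [i].
/z/ stays [z].
/t/ (between /z/ and /u/) fails the environment for rule 1, so it stays [t].
/u/ — between /t/ and /ɡ/; rule 2 does not apply here → [u].
/ɡ/ (between /u/ and /ɡ/) is in the target of rule 3 but the environment (before a front vowel) is not met → [ɡ].
/ɡ/ — between /ɡ/ and /i/, before a front vowel — surfaces as [dʒ] (rule 3).
Rule 2 applies to /i/ (between /ɡ/ and /m/: before a nasal consonant) → [ĩ].
/m/ (word-final) is unaffected → [m].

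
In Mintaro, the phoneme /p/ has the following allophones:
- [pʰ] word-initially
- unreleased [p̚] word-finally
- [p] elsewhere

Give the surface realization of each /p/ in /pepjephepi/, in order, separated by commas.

[pʰ], [p], [p], [p]

Occurrence 1 (position 1): word-initially → [pʰ].
Occurrence 2 (position 3): no conditioning environment matches → elsewhere allophone [p].
Occurrence 3 (position 6): no conditioning environment matches → elsewhere allophone [p].
Occurrence 4 (position 9): no conditioning environment matches → elsewhere allophone [p].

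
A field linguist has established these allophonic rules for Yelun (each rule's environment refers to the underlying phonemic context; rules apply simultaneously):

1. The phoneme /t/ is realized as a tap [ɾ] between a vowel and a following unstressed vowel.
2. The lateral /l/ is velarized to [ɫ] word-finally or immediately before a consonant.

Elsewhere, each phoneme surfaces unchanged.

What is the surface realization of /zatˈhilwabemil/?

/z/ stays [z].
/a/ stays [a].
/t/ (between /a/ and /h/) is in the target of rule 1 but the environment (between a vowel and a following unstressed vowel) is not met → [t].
/h/ (between /t/ and /i/): no rule targets it → [h].
/i/ stays [i].
/l/ (between /i/ and /w/) occurs word-finally or immediately before a consonant → [ɫ] by rule 2.
/w/ stays [w].
/a/ stays [a].
/b/ — not in any rule's target class → [b].
/e/ stays [e].
/m/ stays [m].
/i/ — not in any rule's target class → [i].
/l/ (word-final): word-finally or immediately before a consonant, so rule 2 applies → [ɫ].

[zatˈhiɫwabemiɫ]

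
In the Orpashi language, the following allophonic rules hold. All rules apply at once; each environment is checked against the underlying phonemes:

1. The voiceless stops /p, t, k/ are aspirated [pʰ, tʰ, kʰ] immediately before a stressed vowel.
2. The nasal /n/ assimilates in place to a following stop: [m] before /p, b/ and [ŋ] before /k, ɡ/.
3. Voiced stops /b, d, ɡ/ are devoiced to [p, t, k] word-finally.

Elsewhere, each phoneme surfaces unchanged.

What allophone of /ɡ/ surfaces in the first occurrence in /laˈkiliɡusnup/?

[ɡ]

/ɡ/ (between /i/ and /u/): rule 3 targets it, but not word-finally → unchanged [ɡ].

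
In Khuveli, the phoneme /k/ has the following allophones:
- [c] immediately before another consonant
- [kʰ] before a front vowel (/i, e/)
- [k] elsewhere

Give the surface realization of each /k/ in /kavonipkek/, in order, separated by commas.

[k], [kʰ], [k]

Occurrence 1 (position 1): no conditioning environment matches → elsewhere allophone [k].
Occurrence 2 (position 8): before a front vowel (/i, e/) → [kʰ].
Occurrence 3 (position 10): no conditioning environment matches → elsewhere allophone [k].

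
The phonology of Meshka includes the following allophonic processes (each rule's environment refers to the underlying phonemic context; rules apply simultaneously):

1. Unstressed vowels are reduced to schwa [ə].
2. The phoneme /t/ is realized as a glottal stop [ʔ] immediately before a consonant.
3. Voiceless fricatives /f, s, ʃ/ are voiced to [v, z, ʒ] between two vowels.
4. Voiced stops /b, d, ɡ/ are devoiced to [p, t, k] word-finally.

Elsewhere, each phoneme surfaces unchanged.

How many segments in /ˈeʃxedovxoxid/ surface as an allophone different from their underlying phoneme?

Segments that undergo a rule: /e/ → [ə] (rule 1); /o/ → [ə] (rule 1); /o/ → [ə] (rule 1); /i/ → [ə] (rule 1); /d/ → [t] (rule 4).
All other segments surface unchanged.

5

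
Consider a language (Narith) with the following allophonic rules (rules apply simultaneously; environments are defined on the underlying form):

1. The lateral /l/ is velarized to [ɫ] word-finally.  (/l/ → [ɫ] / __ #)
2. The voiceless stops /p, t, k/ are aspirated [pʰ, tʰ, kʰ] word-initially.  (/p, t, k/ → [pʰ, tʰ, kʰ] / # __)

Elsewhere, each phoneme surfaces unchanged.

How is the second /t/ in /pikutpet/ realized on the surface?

[t]

/t/ (word-final) is in the target of rule 2 but the environment (word-initially) is not met → [t].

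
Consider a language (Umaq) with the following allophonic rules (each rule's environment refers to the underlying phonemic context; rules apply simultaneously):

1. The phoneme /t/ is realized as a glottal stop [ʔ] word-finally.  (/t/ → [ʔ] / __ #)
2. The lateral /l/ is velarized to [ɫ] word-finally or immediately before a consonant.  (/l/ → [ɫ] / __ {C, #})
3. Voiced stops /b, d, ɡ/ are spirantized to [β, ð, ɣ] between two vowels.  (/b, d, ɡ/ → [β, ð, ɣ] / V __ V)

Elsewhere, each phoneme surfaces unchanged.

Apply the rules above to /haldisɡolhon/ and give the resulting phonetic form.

/l/ — between /a/ and /d/, word-finally or immediately before a consonant — surfaces as [ɫ] (rule 2).
/d/ (between /l/ and /i/) fails the environment for rule 3, so it stays [d].
/ɡ/ (between /s/ and /o/) fails the environment for rule 3, so it stays [ɡ].
/l/ meets the environment for rule 2 (word-finally or immediately before a consonant) → [ɫ].

[haɫdisɡoɫhon]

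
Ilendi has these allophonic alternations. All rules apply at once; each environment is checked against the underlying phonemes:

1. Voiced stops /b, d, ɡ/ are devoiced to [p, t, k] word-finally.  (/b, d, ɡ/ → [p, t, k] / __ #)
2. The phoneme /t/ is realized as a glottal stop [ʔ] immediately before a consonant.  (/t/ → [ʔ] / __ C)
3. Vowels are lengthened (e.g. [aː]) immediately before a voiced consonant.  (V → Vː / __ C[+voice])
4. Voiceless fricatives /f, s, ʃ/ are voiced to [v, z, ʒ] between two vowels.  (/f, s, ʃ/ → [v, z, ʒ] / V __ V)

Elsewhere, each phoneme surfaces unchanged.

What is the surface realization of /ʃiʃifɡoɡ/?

/ʃ/ (word-initial) fails the environment for rule 4, so it stays [ʃ].
/i/ (between /ʃ/ and /ʃ/) fails the environment for rule 3, so it stays [i].
Rule 4 applies to /ʃ/ (between /i/ and /i/: between two vowels) → [ʒ].
/i/ (between /ʃ/ and /f/) is in the target of rule 3 but the environment (before a voiced consonant) is not met → [i].
/f/ — between /i/ and /ɡ/; rule 4 does not apply here → [f].
/ɡ/ (between /f/ and /o/) fails the environment for rule 1, so it stays [ɡ].
Rule 3 applies to /o/ (between /ɡ/ and /ɡ/: before a voiced consonant) → [oː].
Rule 1 applies to /ɡ/ (word-final: word-finally) → [k].

[ʃiʒifɡoːk]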